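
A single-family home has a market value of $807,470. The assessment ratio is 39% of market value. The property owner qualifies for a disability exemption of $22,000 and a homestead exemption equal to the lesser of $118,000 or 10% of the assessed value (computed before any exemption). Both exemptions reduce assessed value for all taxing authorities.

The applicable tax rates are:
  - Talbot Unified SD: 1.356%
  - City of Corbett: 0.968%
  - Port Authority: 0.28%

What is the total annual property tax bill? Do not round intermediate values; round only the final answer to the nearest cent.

$6,807.43

Assessed value = $807,470 × 0.39 = $314,913.3
Homestead exemption = min($118,000, 10% × $314,913.3) = min($118,000, $31,491.33) = $31,491.33 (percentage binds)
Taxable value = $314,913.3 − $22,000 − $31,491.33 = $261,421.97
Talbot Unified SD: $261,421.97 × 0.01356 = $3,544.8819132
City of Corbett: $261,421.97 × 0.00968 = $2,530.5646696
Port Authority: $261,421.97 × 0.0028 = $731.981516
Total = $6,807.4280988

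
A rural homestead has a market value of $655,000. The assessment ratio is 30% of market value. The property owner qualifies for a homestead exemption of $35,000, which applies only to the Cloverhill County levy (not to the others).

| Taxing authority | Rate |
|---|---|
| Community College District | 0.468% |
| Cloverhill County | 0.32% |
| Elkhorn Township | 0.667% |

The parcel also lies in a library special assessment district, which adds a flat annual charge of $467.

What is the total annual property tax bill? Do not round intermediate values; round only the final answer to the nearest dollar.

Assessed value = $655,000 × 0.3 = $196,500
Community College District: $196,500 × 0.00468 = $919.62
Cloverhill County: ($196,500 − $35,000) × 0.0032 = $161,500 × 0.0032 = $516.8
Elkhorn Township: $196,500 × 0.00667 = $1,310.655
Levies subtotal = $2,747.075
Total = $2,747.075 + $467 = $3,214.075

$3,214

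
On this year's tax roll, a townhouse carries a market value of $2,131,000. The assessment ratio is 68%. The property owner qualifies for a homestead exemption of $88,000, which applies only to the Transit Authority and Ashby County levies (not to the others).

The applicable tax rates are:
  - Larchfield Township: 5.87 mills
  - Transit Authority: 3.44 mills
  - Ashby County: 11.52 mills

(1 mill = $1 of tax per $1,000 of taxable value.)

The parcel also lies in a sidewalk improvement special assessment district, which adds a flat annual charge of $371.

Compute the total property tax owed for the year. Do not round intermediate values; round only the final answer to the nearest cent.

$29,238.86

Assessed value = $2,131,000 × 0.68 = $1,449,080
Larchfield Township: $1,449,080 × 0.00587 = $8,506.0996
Transit Authority: ($1,449,080 − $88,000) × 0.00344 = $1,361,080 × 0.00344 = $4,682.1152
Ashby County: ($1,449,080 − $88,000) × 0.01152 = $1,361,080 × 0.01152 = $15,679.6416
Levies subtotal = $28,867.8564
Total = $28,867.8564 + $371 = $29,238.8564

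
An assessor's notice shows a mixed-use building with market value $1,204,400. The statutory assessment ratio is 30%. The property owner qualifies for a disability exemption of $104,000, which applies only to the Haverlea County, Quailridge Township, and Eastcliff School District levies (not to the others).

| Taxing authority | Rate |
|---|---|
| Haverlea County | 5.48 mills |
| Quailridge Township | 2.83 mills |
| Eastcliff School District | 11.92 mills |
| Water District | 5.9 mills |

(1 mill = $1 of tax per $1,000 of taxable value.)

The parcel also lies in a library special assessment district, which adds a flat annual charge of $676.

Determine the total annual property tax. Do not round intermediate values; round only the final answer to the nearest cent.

Assessed value = $1,204,400 × 0.3 = $361,320
Haverlea County: ($361,320 − $104,000) × 0.00548 = $257,320 × 0.00548 = $1,410.1136
Quailridge Township: ($361,320 − $104,000) × 0.00283 = $257,320 × 0.00283 = $728.2156
Eastcliff School District: ($361,320 − $104,000) × 0.01192 = $257,320 × 0.01192 = $3,067.2544
Water District: $361,320 × 0.0059 = $2,131.788
Levies subtotal = $7,337.3716
Total = $7,337.3716 + $676 = $8,013.3716

$8,013.37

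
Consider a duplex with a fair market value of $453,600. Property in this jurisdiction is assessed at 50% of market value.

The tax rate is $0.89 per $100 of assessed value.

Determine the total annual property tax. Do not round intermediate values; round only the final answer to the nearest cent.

$2,018.52

Assessed value = $453,600 × 0.5 = $226,800
Tax = $226,800 × 0.0089 = $2,018.52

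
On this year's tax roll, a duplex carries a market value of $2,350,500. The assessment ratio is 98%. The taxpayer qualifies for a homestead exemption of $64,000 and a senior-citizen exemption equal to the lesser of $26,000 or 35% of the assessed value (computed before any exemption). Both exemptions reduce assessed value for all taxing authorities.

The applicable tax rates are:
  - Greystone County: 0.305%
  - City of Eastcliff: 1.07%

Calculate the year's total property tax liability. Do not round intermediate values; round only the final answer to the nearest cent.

Assessed value = $2,350,500 × 0.98 = $2,303,490
Senior-citizen exemption = min($26,000, 35% × $2,303,490) = min($26,000, $806,221.5) = $26,000 (dollar cap binds)
Taxable value = $2,303,490 − $64,000 − $26,000 = $2,213,490
Greystone County: $2,213,490 × 0.00305 = $6,751.1445
City of Eastcliff: $2,213,490 × 0.0107 = $23,684.343
Total = $30,435.4875

$30,435.49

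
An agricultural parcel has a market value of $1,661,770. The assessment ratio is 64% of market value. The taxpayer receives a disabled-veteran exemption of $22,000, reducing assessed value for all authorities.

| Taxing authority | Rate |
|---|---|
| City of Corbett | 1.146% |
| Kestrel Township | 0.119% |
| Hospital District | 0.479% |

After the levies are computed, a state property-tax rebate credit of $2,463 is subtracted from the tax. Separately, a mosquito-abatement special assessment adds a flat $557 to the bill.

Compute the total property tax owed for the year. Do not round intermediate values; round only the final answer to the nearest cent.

Assessed value = $1,661,770 × 0.64 = $1,063,532.8
Taxable value = $1,063,532.8 − $22,000 = $1,041,532.8
City of Corbett: $1,041,532.8 × 0.01146 = $11,935.965888
Kestrel Township: $1,041,532.8 × 0.00119 = $1,239.424032
Hospital District: $1,041,532.8 × 0.00479 = $4,988.942112
Levies subtotal = $18,164.332032
After credit = $18,164.332032 − $2,463 = $15,701.332032
Total = $15,701.332032 + $557 = $16,258.332032

$16,258.33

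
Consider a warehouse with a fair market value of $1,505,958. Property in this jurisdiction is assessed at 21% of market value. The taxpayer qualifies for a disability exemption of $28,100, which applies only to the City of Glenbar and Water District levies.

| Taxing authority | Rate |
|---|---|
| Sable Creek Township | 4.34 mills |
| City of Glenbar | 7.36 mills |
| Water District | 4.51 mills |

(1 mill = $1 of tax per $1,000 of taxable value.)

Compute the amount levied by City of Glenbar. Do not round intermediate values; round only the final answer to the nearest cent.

$2,120.79

Assessed value = $1,505,958 × 0.21 = $316,251.18
City of Glenbar taxable value = $316,251.18 − $28,100 = $288,151.18
City of Glenbar levy = $288,151.18 × 0.00736 = $2,120.7926848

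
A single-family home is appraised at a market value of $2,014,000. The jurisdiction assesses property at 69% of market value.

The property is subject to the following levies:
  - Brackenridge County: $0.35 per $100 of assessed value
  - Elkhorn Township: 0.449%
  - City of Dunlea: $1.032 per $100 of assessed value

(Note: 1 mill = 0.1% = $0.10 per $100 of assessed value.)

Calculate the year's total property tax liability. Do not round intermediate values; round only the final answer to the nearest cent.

Assessed value = $2,014,000 × 0.69 = $1,389,660
Brackenridge County: $1,389,660 × 0.0035 = $4,863.81
Elkhorn Township: $1,389,660 × 0.00449 = $6,239.5734
City of Dunlea: $1,389,660 × 0.01032 = $14,341.2912
Total = $25,444.6746

$25,444.67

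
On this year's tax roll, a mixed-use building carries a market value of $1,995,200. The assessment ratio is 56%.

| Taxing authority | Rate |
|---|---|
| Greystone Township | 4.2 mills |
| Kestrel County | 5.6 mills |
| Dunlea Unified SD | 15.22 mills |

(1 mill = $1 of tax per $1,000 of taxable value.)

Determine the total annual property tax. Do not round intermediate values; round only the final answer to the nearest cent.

Assessed value = $1,995,200 × 0.56 = $1,117,312
Greystone Township: $1,117,312 × 0.0042 = $4,692.7104
Kestrel County: $1,117,312 × 0.0056 = $6,256.9472
Dunlea Unified SD: $1,117,312 × 0.01522 = $17,005.48864
Total = $4,692.7104 + $6,256.9472 + $17,005.48864 = $27,955.14624

$27,955.15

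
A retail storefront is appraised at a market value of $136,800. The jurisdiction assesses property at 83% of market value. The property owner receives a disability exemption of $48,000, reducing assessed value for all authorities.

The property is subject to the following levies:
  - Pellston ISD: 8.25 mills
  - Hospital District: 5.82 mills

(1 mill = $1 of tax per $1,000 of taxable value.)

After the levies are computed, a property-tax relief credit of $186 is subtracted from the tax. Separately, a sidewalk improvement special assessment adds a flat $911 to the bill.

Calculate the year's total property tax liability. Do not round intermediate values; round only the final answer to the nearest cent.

Assessed value = $136,800 × 0.83 = $113,544
Taxable value = $113,544 − $48,000 = $65,544
Pellston ISD: $65,544 × 0.00825 = $540.738
Hospital District: $65,544 × 0.00582 = $381.46608
Levies subtotal = $922.20408
After credit = $922.20408 − $186 = $736.20408
Total = $736.20408 + $911 = $1,647.20408

$1,647.20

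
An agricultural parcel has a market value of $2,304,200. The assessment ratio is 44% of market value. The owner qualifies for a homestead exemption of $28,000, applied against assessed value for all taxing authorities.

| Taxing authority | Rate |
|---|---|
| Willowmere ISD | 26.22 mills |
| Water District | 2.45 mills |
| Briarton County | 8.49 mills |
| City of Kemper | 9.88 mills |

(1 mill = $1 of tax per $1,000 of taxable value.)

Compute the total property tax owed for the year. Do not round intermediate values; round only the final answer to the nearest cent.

Assessed value = $2,304,200 × 0.44 = $1,013,848
Taxable value = $1,013,848 − $28,000 = $985,848
Willowmere ISD: $985,848 × 0.02622 = $25,848.93456
Water District: $985,848 × 0.00245 = $2,415.3276
Briarton County: $985,848 × 0.00849 = $8,369.84952
City of Kemper: $985,848 × 0.00988 = $9,740.17824
Total = $25,848.93456 + $2,415.3276 + $8,369.84952 + $9,740.17824 = $46,374.28992

$46,374.29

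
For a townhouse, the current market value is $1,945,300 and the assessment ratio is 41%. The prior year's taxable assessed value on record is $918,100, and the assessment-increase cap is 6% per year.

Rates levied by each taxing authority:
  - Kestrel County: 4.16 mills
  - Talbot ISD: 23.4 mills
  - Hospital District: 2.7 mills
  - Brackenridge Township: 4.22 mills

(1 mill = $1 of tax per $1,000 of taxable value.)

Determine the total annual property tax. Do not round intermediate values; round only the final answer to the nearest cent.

Uncapped assessed value = $1,945,300 × 0.41 = $797,573
Cap limit = $918,100 × 1.06 = $973,186
Taxable assessed value = min($797,573, $973,186) = $797,573 (cap does not bind)
Kestrel County: $797,573 × 0.00416 = $3,317.90368
Talbot ISD: $797,573 × 0.0234 = $18,663.2082
Hospital District: $797,573 × 0.0027 = $2,153.4471
Brackenridge Township: $797,573 × 0.00422 = $3,365.75806
Total = $27,500.31704

$27,500.32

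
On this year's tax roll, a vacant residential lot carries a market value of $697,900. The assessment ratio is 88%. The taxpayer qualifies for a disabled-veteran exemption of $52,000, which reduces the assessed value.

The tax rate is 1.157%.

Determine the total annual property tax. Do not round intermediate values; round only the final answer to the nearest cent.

$6,504.10

Assessed value = $697,900 × 0.88 = $614,152
Taxable value = $614,152 − $52,000 = $562,152
Tax = $562,152 × 0.01157 = $6,504.09864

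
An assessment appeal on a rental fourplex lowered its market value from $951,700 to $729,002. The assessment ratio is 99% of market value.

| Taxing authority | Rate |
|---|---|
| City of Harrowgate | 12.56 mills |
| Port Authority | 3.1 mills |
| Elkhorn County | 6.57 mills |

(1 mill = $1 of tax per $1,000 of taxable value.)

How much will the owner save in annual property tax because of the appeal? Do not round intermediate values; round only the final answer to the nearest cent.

$4,901.07

Old assessed value = $951,700 × 0.99 = $942,183
New assessed value = $729,002 × 0.99 = $721,711.98
Combined rate = 0.01256 + 0.0031 + 0.00657 = 0.02223
Old tax = $942,183 × 0.02223 = $20,944.72809
New tax = $721,711.98 × 0.02223 = $16,043.6573154
Reduction = $20,944.72809 − $16,043.6573154 = $4,901.0707746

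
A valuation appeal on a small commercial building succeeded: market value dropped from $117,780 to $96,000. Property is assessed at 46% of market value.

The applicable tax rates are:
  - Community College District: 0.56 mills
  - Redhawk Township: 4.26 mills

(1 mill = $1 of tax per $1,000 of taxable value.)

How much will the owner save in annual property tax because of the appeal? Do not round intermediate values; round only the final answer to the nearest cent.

$48.29

Old assessed value = $117,780 × 0.46 = $54,178.8
New assessed value = $96,000 × 0.46 = $44,160
Combined rate = 0.00056 + 0.00426 = 0.00482
Old tax = $54,178.8 × 0.00482 = $261.141816
New tax = $44,160 × 0.00482 = $212.8512
Reduction = $261.141816 − $212.8512 = $48.290616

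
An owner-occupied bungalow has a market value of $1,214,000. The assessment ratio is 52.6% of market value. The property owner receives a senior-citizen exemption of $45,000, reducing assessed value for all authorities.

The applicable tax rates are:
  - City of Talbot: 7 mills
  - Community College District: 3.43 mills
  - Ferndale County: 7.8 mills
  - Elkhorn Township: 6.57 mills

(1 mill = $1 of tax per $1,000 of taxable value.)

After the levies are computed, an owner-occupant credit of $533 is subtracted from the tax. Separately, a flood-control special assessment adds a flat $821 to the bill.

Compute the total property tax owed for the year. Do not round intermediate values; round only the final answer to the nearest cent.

$15,008.39

Assessed value = $1,214,000 × 0.526 = $638,564
Taxable value = $638,564 − $45,000 = $593,564
City of Talbot: $593,564 × 0.007 = $4,154.948
Community College District: $593,564 × 0.00343 = $2,035.92452
Ferndale County: $593,564 × 0.0078 = $4,629.7992
Elkhorn Township: $593,564 × 0.00657 = $3,899.71548
Levies subtotal = $14,720.3872
After credit = $14,720.3872 − $533 = $14,187.3872
Total = $14,187.3872 + $821 = $15,008.3872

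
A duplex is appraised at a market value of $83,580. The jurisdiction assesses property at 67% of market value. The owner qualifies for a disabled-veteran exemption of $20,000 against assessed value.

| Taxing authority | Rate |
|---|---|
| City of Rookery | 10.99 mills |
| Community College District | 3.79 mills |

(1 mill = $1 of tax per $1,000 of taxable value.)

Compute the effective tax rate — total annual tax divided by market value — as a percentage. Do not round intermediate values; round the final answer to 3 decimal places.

0.637%

Assessed value = $83,580 × 0.67 = $55,998.6
Taxable value = $55,998.6 − $20,000 = $35,998.6
City of Rookery: $35,998.6 × 0.01099 = $395.624614
Community College District: $35,998.6 × 0.00379 = $136.434694
Total tax = $532.059308
Effective rate = $532.059308 ÷ $83,580 = 0.637% of market value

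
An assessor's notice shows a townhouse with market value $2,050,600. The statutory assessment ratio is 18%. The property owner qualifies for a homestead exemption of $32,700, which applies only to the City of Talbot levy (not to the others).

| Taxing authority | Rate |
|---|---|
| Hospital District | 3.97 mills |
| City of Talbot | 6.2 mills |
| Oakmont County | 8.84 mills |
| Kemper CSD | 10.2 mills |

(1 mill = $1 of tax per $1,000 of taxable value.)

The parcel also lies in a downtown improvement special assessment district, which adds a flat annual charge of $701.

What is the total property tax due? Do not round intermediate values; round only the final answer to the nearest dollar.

Assessed value = $2,050,600 × 0.18 = $369,108
Hospital District: $369,108 × 0.00397 = $1,465.35876
City of Talbot: ($369,108 − $32,700) × 0.0062 = $336,408 × 0.0062 = $2,085.7296
Oakmont County: $369,108 × 0.00884 = $3,262.91472
Kemper CSD: $369,108 × 0.0102 = $3,764.9016
Levies subtotal = $10,578.90468
Total = $10,578.90468 + $701 = $11,279.90468

$11,280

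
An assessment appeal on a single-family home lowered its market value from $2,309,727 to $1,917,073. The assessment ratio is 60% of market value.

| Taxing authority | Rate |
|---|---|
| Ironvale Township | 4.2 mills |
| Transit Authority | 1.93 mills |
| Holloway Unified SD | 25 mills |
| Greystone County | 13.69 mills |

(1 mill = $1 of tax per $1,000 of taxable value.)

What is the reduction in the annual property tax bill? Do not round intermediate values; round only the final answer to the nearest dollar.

$10,559

Old assessed value = $2,309,727 × 0.6 = $1,385,836.2
New assessed value = $1,917,073 × 0.6 = $1,150,243.8
Combined rate = 0.0042 + 0.00193 + 0.025 + 0.01369 = 0.04482
Old tax = $1,385,836.2 × 0.04482 = $62,113.178484
New tax = $1,150,243.8 × 0.04482 = $51,553.927116
Reduction = $62,113.178484 − $51,553.927116 = $10,559.251368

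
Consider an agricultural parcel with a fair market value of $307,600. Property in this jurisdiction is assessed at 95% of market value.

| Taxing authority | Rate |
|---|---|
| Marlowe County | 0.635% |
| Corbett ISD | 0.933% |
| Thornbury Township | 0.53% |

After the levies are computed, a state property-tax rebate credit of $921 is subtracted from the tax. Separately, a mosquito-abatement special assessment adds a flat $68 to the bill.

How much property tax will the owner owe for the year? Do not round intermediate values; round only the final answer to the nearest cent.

Assessed value = $307,600 × 0.95 = $292,220
Marlowe County: $292,220 × 0.00635 = $1,855.597
Corbett ISD: $292,220 × 0.00933 = $2,726.4126
Thornbury Township: $292,220 × 0.0053 = $1,548.766
Levies subtotal = $6,130.7756
After credit = $6,130.7756 − $921 = $5,209.7756
Total = $5,209.7756 + $68 = $5,277.7756

$5,277.78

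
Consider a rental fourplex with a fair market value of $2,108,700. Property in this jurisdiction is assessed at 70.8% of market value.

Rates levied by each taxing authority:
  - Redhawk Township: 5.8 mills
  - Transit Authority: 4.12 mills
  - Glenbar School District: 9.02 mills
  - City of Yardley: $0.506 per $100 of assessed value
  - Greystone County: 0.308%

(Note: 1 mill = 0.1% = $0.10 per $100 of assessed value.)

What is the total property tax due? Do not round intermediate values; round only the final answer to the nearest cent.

Assessed value = $2,108,700 × 0.708 = $1,492,959.6
Redhawk Township: $1,492,959.6 × 0.0058 = $8,659.16568
Transit Authority: $1,492,959.6 × 0.00412 = $6,150.993552
Glenbar School District: $1,492,959.6 × 0.00902 = $13,466.495592
City of Yardley: $1,492,959.6 × 0.00506 = $7,554.375576
Greystone County: $1,492,959.6 × 0.00308 = $4,598.315568
Total = $40,429.345968

$40,429.35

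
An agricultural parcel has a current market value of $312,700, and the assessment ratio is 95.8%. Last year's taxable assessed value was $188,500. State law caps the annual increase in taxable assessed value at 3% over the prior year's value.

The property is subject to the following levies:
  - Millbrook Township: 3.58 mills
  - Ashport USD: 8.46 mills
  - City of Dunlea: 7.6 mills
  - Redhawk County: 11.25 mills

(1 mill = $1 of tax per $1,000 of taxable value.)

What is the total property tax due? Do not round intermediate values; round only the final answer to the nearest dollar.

Uncapped assessed value = $312,700 × 0.958 = $299,566.6
Cap limit = $188,500 × 1.03 = $194,155
Taxable assessed value = min($299,566.6, $194,155) = $194,155 (cap binds)
Millbrook Township: $194,155 × 0.00358 = $695.0749
Ashport USD: $194,155 × 0.00846 = $1,642.5513
City of Dunlea: $194,155 × 0.0076 = $1,475.578
Redhawk County: $194,155 × 0.01125 = $2,184.24375
Total = $5,997.44795

$5,997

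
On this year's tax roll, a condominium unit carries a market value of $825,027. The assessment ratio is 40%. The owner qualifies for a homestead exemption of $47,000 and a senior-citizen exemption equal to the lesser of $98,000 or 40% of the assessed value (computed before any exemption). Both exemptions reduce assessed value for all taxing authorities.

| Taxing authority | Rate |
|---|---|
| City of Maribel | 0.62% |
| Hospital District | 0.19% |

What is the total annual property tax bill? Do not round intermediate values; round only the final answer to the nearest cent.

Assessed value = $825,027 × 0.4 = $330,010.8
Senior-citizen exemption = min($98,000, 40% × $330,010.8) = min($98,000, $132,004.32) = $98,000 (dollar cap binds)
Taxable value = $330,010.8 − $47,000 − $98,000 = $185,010.8
City of Maribel: $185,010.8 × 0.0062 = $1,147.06696
Hospital District: $185,010.8 × 0.0019 = $351.52052
Total = $1,498.58748

$1,498.59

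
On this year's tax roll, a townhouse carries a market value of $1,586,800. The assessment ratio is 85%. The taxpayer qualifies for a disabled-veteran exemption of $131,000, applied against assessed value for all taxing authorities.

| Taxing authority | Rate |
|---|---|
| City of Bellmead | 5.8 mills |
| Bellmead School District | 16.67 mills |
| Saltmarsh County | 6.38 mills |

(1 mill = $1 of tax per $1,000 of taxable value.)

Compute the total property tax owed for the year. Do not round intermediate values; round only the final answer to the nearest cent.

$35,132.95

Assessed value = $1,586,800 × 0.85 = $1,348,780
Taxable value = $1,348,780 − $131,000 = $1,217,780
City of Bellmead: $1,217,780 × 0.0058 = $7,063.124
Bellmead School District: $1,217,780 × 0.01667 = $20,300.3926
Saltmarsh County: $1,217,780 × 0.00638 = $7,769.4364
Total = $7,063.124 + $20,300.3926 + $7,769.4364 = $35,132.953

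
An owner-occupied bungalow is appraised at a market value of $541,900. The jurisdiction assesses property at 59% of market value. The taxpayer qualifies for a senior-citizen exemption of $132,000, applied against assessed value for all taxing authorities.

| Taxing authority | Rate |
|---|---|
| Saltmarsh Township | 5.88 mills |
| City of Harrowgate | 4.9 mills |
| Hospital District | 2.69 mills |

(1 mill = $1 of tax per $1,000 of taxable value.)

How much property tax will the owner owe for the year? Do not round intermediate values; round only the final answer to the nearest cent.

$2,528.60

Assessed value = $541,900 × 0.59 = $319,721
Taxable value = $319,721 − $132,000 = $187,721
Saltmarsh Township: $187,721 × 0.00588 = $1,103.79948
City of Harrowgate: $187,721 × 0.0049 = $919.8329
Hospital District: $187,721 × 0.00269 = $504.96949
Total = $1,103.79948 + $919.8329 + $504.96949 = $2,528.60187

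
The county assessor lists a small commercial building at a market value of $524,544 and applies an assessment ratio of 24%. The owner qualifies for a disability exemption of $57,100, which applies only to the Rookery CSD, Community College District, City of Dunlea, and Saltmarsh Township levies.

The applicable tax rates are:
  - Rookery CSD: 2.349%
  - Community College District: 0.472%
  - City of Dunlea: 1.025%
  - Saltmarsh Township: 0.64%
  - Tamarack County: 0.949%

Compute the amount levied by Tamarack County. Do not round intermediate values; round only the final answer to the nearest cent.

Assessed value = $524,544 × 0.24 = $125,890.56
Tamarack County taxable value = $125,890.56 (exemption does not apply)
Tamarack County levy = $125,890.56 × 0.00949 = $1,194.7014144

$1,194.70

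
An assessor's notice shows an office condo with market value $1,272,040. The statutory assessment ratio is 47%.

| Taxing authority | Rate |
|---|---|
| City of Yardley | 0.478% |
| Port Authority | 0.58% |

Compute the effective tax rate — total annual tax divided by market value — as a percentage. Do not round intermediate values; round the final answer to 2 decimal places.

0.50%

Assessed value = $1,272,040 × 0.47 = $597,858.8
City of Yardley: $597,858.8 × 0.00478 = $2,857.765064
Port Authority: $597,858.8 × 0.0058 = $3,467.58104
Total tax = $6,325.346104
Effective rate = $6,325.346104 ÷ $1,272,040 = 0.50% of market value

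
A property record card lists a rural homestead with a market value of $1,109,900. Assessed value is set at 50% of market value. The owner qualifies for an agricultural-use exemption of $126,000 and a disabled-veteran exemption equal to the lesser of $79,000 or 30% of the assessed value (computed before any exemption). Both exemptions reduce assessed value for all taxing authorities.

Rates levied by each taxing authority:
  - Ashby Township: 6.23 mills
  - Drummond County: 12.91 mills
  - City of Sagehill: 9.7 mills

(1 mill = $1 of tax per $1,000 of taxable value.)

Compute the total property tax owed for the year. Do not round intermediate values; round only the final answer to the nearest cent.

$10,092.56

Assessed value = $1,109,900 × 0.5 = $554,950
Disabled-veteran exemption = min($79,000, 30% × $554,950) = min($79,000, $166,485) = $79,000 (dollar cap binds)
Taxable value = $554,950 − $126,000 − $79,000 = $349,950
Ashby Township: $349,950 × 0.00623 = $2,180.1885
Drummond County: $349,950 × 0.01291 = $4,517.8545
City of Sagehill: $349,950 × 0.0097 = $3,394.515
Total = $10,092.558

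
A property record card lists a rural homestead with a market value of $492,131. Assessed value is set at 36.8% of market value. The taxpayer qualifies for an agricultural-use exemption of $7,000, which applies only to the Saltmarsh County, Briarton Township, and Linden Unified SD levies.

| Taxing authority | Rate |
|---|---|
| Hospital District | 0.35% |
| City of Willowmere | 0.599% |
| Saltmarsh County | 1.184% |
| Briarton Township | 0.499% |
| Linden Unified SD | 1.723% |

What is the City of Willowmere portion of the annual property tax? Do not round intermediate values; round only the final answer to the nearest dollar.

$1,085

Assessed value = $492,131 × 0.368 = $181,104.208
City of Willowmere taxable value = $181,104.208 (exemption does not apply)
City of Willowmere levy = $181,104.208 × 0.00599 = $1,084.81420592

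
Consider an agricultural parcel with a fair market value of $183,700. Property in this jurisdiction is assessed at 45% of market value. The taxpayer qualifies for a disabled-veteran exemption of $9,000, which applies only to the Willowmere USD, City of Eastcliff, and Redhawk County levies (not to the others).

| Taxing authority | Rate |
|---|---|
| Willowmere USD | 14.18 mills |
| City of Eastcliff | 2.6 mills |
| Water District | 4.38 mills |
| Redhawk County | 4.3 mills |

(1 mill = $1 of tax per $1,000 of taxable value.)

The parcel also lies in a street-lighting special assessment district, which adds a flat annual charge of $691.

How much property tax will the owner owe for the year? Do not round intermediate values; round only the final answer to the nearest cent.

$2,605.93

Assessed value = $183,700 × 0.45 = $82,665
Willowmere USD: ($82,665 − $9,000) × 0.01418 = $73,665 × 0.01418 = $1,044.5697
City of Eastcliff: ($82,665 − $9,000) × 0.0026 = $73,665 × 0.0026 = $191.529
Water District: $82,665 × 0.00438 = $362.0727
Redhawk County: ($82,665 − $9,000) × 0.0043 = $73,665 × 0.0043 = $316.7595
Levies subtotal = $1,914.9309
Total = $1,914.9309 + $691 = $2,605.9309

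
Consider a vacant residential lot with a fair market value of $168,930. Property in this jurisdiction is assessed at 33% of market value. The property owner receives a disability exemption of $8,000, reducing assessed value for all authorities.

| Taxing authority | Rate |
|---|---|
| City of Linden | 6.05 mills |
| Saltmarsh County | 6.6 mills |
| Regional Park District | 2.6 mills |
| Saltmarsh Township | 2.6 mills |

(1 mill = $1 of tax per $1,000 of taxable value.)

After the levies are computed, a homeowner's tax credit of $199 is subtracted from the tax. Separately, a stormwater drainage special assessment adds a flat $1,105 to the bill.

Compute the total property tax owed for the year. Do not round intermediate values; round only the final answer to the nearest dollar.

$1,758

Assessed value = $168,930 × 0.33 = $55,746.9
Taxable value = $55,746.9 − $8,000 = $47,746.9
City of Linden: $47,746.9 × 0.00605 = $288.868745
Saltmarsh County: $47,746.9 × 0.0066 = $315.12954
Regional Park District: $47,746.9 × 0.0026 = $124.14194
Saltmarsh Township: $47,746.9 × 0.0026 = $124.14194
Levies subtotal = $852.282165
After credit = $852.282165 − $199 = $653.282165
Total = $653.282165 + $1,105 = $1,758.282165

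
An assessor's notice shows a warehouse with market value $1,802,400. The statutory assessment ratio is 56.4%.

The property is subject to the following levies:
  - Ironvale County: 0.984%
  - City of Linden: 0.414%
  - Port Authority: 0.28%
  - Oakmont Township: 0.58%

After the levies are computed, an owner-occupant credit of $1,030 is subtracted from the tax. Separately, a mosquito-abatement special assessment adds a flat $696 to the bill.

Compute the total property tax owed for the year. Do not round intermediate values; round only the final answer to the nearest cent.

Assessed value = $1,802,400 × 0.564 = $1,016,553.6
Ironvale County: $1,016,553.6 × 0.00984 = $10,002.887424
City of Linden: $1,016,553.6 × 0.00414 = $4,208.531904
Port Authority: $1,016,553.6 × 0.0028 = $2,846.35008
Oakmont Township: $1,016,553.6 × 0.0058 = $5,896.01088
Levies subtotal = $22,953.780288
After credit = $22,953.780288 − $1,030 = $21,923.780288
Total = $21,923.780288 + $696 = $22,619.780288

$22,619.78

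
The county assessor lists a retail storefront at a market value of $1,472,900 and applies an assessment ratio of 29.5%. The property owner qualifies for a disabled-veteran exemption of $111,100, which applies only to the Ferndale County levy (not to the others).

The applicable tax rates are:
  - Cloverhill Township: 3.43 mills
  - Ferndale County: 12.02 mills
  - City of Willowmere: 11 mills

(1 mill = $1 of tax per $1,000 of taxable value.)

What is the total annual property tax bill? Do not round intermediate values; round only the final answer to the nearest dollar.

$10,157

Assessed value = $1,472,900 × 0.295 = $434,505.5
Cloverhill Township: $434,505.5 × 0.00343 = $1,490.353865
Ferndale County: ($434,505.5 − $111,100) × 0.01202 = $323,405.5 × 0.01202 = $3,887.33411
City of Willowmere: $434,505.5 × 0.011 = $4,779.5605
Total = $10,157.248475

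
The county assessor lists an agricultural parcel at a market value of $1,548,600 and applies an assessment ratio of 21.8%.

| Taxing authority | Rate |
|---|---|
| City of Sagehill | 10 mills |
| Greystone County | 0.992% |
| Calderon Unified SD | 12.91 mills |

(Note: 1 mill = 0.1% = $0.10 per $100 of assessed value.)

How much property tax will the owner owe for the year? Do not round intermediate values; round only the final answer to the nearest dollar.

Assessed value = $1,548,600 × 0.218 = $337,594.8
City of Sagehill: $337,594.8 × 0.01 = $3,375.948
Greystone County: $337,594.8 × 0.00992 = $3,348.940416
Calderon Unified SD: $337,594.8 × 0.01291 = $4,358.348868
Total = $11,083.237284

$11,083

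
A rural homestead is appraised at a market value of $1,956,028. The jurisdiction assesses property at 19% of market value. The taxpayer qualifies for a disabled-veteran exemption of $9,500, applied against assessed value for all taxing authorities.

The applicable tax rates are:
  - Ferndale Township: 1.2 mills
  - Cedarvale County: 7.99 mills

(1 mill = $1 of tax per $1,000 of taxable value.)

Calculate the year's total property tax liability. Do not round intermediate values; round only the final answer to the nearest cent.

Assessed value = $1,956,028 × 0.19 = $371,645.32
Taxable value = $371,645.32 − $9,500 = $362,145.32
Ferndale Township: $362,145.32 × 0.0012 = $434.574384
Cedarvale County: $362,145.32 × 0.00799 = $2,893.5411068
Total = $434.574384 + $2,893.5411068 = $3,328.1154908

$3,328.12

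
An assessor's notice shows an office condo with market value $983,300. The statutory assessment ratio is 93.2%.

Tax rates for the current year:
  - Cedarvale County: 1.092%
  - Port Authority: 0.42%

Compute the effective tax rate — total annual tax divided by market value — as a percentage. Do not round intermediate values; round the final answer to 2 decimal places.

1.41%

Assessed value = $983,300 × 0.932 = $916,435.6
Cedarvale County: $916,435.6 × 0.01092 = $10,007.476752
Port Authority: $916,435.6 × 0.0042 = $3,849.02952
Total tax = $13,856.506272
Effective rate = $13,856.506272 ÷ $983,300 = 1.41% of market value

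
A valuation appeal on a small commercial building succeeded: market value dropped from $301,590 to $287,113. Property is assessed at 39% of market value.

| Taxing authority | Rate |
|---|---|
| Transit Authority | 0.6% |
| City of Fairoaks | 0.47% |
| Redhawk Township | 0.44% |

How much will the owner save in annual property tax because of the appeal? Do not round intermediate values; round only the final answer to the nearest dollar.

$85

Old assessed value = $301,590 × 0.39 = $117,620.1
New assessed value = $287,113 × 0.39 = $111,974.07
Combined rate = 0.006 + 0.0047 + 0.0044 = 0.0151
Old tax = $117,620.1 × 0.0151 = $1,776.06351
New tax = $111,974.07 × 0.0151 = $1,690.808457
Reduction = $1,776.06351 − $1,690.808457 = $85.255053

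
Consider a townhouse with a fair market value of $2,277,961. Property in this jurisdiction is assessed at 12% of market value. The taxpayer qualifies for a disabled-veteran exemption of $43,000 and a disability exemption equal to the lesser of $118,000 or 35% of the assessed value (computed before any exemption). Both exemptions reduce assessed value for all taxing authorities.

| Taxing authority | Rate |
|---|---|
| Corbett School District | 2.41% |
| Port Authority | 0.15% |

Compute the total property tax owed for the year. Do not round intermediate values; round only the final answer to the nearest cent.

$3,447.83

Assessed value = $2,277,961 × 0.12 = $273,355.32
Disability exemption = min($118,000, 35% × $273,355.32) = min($118,000, $95,674.362) = $95,674.362 (percentage binds)
Taxable value = $273,355.32 − $43,000 − $95,674.362 = $134,680.958
Corbett School District: $134,680.958 × 0.0241 = $3,245.8110878
Port Authority: $134,680.958 × 0.0015 = $202.021437
Total = $3,447.8325248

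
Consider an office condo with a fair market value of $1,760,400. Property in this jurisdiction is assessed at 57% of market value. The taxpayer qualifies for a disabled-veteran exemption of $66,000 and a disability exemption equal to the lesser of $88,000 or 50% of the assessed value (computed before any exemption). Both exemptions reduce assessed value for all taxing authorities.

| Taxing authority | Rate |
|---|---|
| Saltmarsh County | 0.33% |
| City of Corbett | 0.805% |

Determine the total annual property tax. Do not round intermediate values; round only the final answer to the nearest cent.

$9,641.01

Assessed value = $1,760,400 × 0.57 = $1,003,428
Disability exemption = min($88,000, 50% × $1,003,428) = min($88,000, $501,714) = $88,000 (dollar cap binds)
Taxable value = $1,003,428 − $66,000 − $88,000 = $849,428
Saltmarsh County: $849,428 × 0.0033 = $2,803.1124
City of Corbett: $849,428 × 0.00805 = $6,837.8954
Total = $9,641.0078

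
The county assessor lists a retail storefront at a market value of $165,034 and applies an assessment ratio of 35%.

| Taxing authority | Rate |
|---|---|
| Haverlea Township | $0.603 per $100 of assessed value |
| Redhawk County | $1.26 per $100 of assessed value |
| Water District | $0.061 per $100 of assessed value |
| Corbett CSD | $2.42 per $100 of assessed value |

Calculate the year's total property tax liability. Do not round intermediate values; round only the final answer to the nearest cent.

Assessed value = $165,034 × 0.35 = $57,761.9
Haverlea Township: $57,761.9 × 0.00603 = $348.304257
Redhawk County: $57,761.9 × 0.0126 = $727.79994
Water District: $57,761.9 × 0.00061 = $35.234759
Corbett CSD: $57,761.9 × 0.0242 = $1,397.83798
Total = $348.304257 + $727.79994 + $35.234759 + $1,397.83798 = $2,509.176936

$2,509.18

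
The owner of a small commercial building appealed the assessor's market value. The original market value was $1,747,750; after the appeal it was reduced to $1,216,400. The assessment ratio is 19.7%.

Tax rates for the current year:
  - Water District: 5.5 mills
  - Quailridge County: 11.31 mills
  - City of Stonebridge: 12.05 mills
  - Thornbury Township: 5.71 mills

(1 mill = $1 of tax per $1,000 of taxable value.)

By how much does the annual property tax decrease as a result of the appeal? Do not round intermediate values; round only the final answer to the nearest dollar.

$3,619

Old assessed value = $1,747,750 × 0.197 = $344,306.75
New assessed value = $1,216,400 × 0.197 = $239,630.8
Combined rate = 0.0055 + 0.01131 + 0.01205 + 0.00571 = 0.03457
Old tax = $344,306.75 × 0.03457 = $11,902.6843475
New tax = $239,630.8 × 0.03457 = $8,284.036756
Reduction = $11,902.6843475 − $8,284.036756 = $3,618.6475915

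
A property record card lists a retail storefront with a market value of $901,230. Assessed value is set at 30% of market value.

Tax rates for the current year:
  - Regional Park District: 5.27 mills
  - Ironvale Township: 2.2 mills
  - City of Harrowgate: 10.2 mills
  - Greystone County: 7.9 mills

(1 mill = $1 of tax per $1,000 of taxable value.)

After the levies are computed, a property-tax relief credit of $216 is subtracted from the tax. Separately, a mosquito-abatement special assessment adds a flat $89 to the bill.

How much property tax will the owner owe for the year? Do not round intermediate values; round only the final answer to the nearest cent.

Assessed value = $901,230 × 0.3 = $270,369
Regional Park District: $270,369 × 0.00527 = $1,424.84463
Ironvale Township: $270,369 × 0.0022 = $594.8118
City of Harrowgate: $270,369 × 0.0102 = $2,757.7638
Greystone County: $270,369 × 0.0079 = $2,135.9151
Levies subtotal = $6,913.33533
After credit = $6,913.33533 − $216 = $6,697.33533
Total = $6,697.33533 + $89 = $6,786.33533

$6,786.34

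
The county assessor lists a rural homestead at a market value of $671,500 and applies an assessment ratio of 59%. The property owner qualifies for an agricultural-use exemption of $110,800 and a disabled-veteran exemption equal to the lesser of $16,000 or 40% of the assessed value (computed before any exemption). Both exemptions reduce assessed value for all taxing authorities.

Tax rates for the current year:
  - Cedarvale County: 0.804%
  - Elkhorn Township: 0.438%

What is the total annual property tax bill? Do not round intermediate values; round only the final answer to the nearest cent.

$3,345.76

Assessed value = $671,500 × 0.59 = $396,185
Disabled-veteran exemption = min($16,000, 40% × $396,185) = min($16,000, $158,474) = $16,000 (dollar cap binds)
Taxable value = $396,185 − $110,800 − $16,000 = $269,385
Cedarvale County: $269,385 × 0.00804 = $2,165.8554
Elkhorn Township: $269,385 × 0.00438 = $1,179.9063
Total = $3,345.7617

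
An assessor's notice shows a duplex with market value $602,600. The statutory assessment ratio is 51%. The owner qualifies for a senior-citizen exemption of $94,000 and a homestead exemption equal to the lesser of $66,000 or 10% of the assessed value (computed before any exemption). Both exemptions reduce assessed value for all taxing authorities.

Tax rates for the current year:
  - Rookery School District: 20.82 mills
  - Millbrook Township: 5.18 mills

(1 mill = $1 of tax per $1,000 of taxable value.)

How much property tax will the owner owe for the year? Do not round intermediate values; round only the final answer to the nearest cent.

Assessed value = $602,600 × 0.51 = $307,326
Homestead exemption = min($66,000, 10% × $307,326) = min($66,000, $30,732.6) = $30,732.6 (percentage binds)
Taxable value = $307,326 − $94,000 − $30,732.6 = $182,593.4
Rookery School District: $182,593.4 × 0.02082 = $3,801.594588
Millbrook Township: $182,593.4 × 0.00518 = $945.833812
Total = $4,747.4284

$4,747.43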